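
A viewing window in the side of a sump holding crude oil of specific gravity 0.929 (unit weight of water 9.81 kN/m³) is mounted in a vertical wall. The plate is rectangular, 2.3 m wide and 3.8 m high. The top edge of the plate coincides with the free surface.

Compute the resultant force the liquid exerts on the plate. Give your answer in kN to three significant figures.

γ = 0.929 × 9.81 = 9.11349 kN/m³.
The centroid lies 3.8/2 = 1.9 m below the top edge, so the centroid depth is h_c = 1.9 m.
A = 2.3 × 3.8 = 8.74 m².
Resultant F = γ·h_c·A = 9.11349 × 1.9 × 8.74 = 151.339 kN.

F ≈ 151 kN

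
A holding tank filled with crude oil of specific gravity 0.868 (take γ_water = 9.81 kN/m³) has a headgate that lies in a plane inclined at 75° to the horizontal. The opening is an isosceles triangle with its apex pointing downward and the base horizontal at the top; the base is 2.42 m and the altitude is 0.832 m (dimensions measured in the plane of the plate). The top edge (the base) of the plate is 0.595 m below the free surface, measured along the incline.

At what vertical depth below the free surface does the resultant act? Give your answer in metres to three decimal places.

γ = 0.868 × 9.81 = 8.51508 kN/m³.
Let θ = 75° be the plate's angle to the horizontal; measure y along the incline from where the plane meets the free surface. Vertical depth h = y·sinθ with sinθ = 0.965926.
With the apex down, the centroid sits h/3 = 0.832/3 = 0.277333 m below the base (the top edge), so y_c = 0.595 + 0.277333 = 0.872333 m and h_c = 0.872333 × 0.965926 = 0.842609 m.
A = ½ × 2.42 × 0.832 = 1.00672 m².
Resultant F = γ·h_c·A = 8.51508 × 0.842609 × 1.00672 = 7.2231 kN.
I_c = b·h³/36 = 2.42 × 0.832³/36 = 0.0387153 m⁴.
Centre of pressure: y_p = y_c + I_c/(y_c·A) = 0.872333 + 0.0387153/(0.872333 × 1.00672) = 0.872333 + 0.0440851 = 0.916418 m along the plane.
Vertically, h_p = y_p·sinθ = 0.916418 × 0.965926 = 0.885192 m.

h_p = 0.885 m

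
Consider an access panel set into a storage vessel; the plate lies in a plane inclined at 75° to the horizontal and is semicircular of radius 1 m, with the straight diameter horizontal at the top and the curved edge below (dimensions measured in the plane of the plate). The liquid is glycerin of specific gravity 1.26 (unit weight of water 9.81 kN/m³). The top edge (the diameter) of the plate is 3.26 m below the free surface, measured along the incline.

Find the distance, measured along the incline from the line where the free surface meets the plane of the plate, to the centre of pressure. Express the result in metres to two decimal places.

y_p = 3.70 m

γ = 1.26 × 9.81 = 12.3606 kN/m³.
Let θ = 75° be the plate's angle to the horizontal; measure y along the incline from where the plane meets the free surface. Vertical depth h = y·sinθ with sinθ = 0.965926.
The centroid of a semicircle lies 4r/(3π) = 0.424413 m from the diameter, here below the top edge, so y_c = 3.26 + 0.424413 = 3.68441 m and h_c = 3.68441 × 0.965926 = 3.55887 m.
A = πr²/2 = π × 1²/2 = 1.5708 m².
Resultant F = γ·h_c·A = 12.3606 × 3.55887 × 1.5708 = 69.0991 kN.
I_c = (π/8 − 8/(9π))·r⁴ = 0.109757 × 1⁴ = 0.109757 m⁴.
Centre of pressure: y_p = y_c + I_c/(y_c·A) = 3.68441 + 0.109757/(3.68441 × 1.5708) = 3.68441 + 0.0189646 = 3.70337 m along the plane.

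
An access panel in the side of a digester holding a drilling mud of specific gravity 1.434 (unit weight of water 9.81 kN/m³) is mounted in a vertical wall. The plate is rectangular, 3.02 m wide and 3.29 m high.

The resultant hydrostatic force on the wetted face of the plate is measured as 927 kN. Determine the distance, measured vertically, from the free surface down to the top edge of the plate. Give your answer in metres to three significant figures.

d_top ≈ 4.99 m

γ = 1.434 × 9.81 = 14.06754 kN/m³.
A = 3.02 × 3.29 = 9.9358 m².
From F = γ·h_c·A, the centroid depth is h_c = 927/(14.06754 × 9.9358) = 6.63222 m.
The centroid lies 3.29/2 = 1.645 m below the top edge, so the top edge sits at h_top = 6.63222 − 1.645 = 4.98722 m below the surface.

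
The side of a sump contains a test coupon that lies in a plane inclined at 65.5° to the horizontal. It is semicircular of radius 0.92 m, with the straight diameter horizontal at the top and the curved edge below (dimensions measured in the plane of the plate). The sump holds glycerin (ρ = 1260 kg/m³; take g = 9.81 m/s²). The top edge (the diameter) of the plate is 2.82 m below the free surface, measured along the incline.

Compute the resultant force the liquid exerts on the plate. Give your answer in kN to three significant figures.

F ≈ 48.0 kN

γ = ρg = 1260 × 9.81 / 1000 = 12.3606 kN/m³.
Let θ = 65.5° be the plate's angle to the horizontal; measure y along the incline from where the plane meets the free surface. Vertical depth h = y·sinθ with sinθ = 0.909961.
The centroid of a semicircle lies 4r/(3π) = 0.39046 m from the diameter, here below the top edge, so y_c = 2.82 + 0.39046 = 3.21046 m and h_c = 3.21046 × 0.909961 = 2.92139 m.
A = πr²/2 = π × 0.92²/2 = 1.32952 m².
Resultant F = γ·h_c·A = 12.3606 × 2.92139 × 1.32952 = 48.0091 kN.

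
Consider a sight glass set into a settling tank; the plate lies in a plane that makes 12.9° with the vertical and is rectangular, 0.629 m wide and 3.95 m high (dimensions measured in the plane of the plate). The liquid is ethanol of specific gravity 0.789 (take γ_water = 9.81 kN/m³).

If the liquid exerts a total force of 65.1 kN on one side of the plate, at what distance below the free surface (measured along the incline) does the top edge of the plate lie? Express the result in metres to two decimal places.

γ = 0.789 × 9.81 = 7.74009 kN/m³.
A = 0.629 × 3.95 = 2.48455 m².
From F = γ·h_c·A, the centroid depth is h_c = 65.1/(7.74009 × 2.48455) = 3.38522 m.
The plate makes 12.9° with the vertical, i.e. θ = 90° − 12.9° = 77.1° to the horizontal. Measuring y along the incline from the free-surface line, vertical depth h = y·sinθ with sinθ = 0.974761.
Along the incline, y_c = h_c/sinθ = 3.38522/0.974761 = 3.47287 m.
The centroid lies 3.95/2 = 1.975 m below the top edge, so the top edge sits at y_top = 3.47287 − 1.975 = 1.49787 m along the incline.

y_top ≈ 1.50 m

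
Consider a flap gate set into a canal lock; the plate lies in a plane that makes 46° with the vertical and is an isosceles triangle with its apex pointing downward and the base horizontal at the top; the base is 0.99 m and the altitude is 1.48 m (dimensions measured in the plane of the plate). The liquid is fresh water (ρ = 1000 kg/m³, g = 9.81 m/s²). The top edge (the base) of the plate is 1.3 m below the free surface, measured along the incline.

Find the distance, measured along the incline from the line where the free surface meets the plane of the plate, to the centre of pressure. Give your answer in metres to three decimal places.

y_p = 1.861 m

γ = ρg = 1000 × 9.81 = 9810 N/m³ = 9.81 kN/m³.
The plate makes 46° with the vertical, i.e. θ = 90° − 46° = 44° to the horizontal. Measuring y along the incline from the free-surface line, vertical depth h = y·sinθ with sinθ = 0.694658.
With the apex down, the centroid sits h/3 = 1.48/3 = 0.493333 m below the base (the top edge), so y_c = 1.3 + 0.493333 = 1.79333 m and h_c = 1.79333 × 0.694658 = 1.24575 m.
A = ½ × 0.99 × 1.48 = 0.7326 m².
Resultant F = γ·h_c·A = 9.81 × 1.24575 × 0.7326 = 8.95296 kN.
I_c = b·h³/36 = 0.99 × 1.48³/36 = 0.0891493 m⁴.
Centre of pressure: y_p = y_c + I_c/(y_c·A) = 1.79333 + 0.0891493/(1.79333 × 0.7326) = 1.79333 + 0.0678564 = 1.86119 m along the plane.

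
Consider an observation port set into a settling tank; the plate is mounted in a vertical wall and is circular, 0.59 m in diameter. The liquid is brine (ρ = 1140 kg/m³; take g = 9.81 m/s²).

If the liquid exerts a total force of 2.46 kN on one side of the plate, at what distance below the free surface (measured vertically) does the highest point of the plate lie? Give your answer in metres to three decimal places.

γ = ρg = 1140 × 9.81 / 1000 = 11.1834 kN/m³.
A = π(0.295)² = 0.273397 m².
From F = γ·h_c·A, the centroid depth is h_c = 2.46/(11.1834 × 0.273397) = 0.804577 m.
The centroid is at the centre, 0.295 m below the top of the plate, so the highest point sits at h_top = 0.804577 − 0.295 = 0.509577 m below the surface.

d_top ≈ 0.510 m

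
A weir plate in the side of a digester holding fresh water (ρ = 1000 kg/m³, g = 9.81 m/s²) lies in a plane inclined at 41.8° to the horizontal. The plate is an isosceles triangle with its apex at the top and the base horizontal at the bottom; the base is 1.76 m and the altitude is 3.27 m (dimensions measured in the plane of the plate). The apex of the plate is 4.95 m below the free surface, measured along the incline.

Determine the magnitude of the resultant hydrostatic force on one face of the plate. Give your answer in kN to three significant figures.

F ≈ 134 kN

γ = ρg = 1000 × 9.81 = 9810 N/m³ = 9.81 kN/m³.
Let θ = 41.8° be the plate's angle to the horizontal; measure y along the incline from where the plane meets the free surface. Vertical depth h = y·sinθ with sinθ = 0.666532.
With the apex up, the centroid sits 2h/3 = 2 × 3.27/3 = 2.18 m below the apex, so y_c = 4.95 + 2.18 = 7.13 m and h_c = 7.13 × 0.666532 = 4.75237 m.
A = ½ × 1.76 × 3.27 = 2.8776 m².
Resultant F = γ·h_c·A = 9.81 × 4.75237 × 2.8776 = 134.156 kN.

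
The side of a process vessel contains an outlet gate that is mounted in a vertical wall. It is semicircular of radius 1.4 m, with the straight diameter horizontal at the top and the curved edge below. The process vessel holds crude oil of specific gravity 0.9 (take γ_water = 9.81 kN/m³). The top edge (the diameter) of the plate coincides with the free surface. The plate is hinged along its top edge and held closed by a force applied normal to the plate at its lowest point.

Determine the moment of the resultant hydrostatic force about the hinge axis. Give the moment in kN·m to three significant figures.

γ = 0.9 × 9.81 = 8.829 kN/m³.
The centroid of a semicircle lies 4r/(3π) = 0.594178 m from the diameter, here below the top edge, so the centroid depth is h_c = 0.594178 m.
A = πr²/2 = π × 1.4²/2 = 3.07876 m².
Resultant F = γ·h_c·A = 8.829 × 0.594178 × 3.07876 = 16.1512 kN.
I_c = (π/8 − 8/(9π))·r⁴ = 0.109757 × 1.4⁴ = 0.421642 m⁴.
Centre of pressure: y_p = y_c + I_c/(y_c·A) = 0.594178 + 0.421642/(0.594178 × 3.07876) = 0.594178 + 0.23049 = 0.824668 m along the plane.
The resultant acts 0.594178 + 0.23049 = 0.824668 m (along the plate) below the hinge at the top edge, so the moment about the hinge is M = F × 0.824668 = 16.1512 × 0.824668 = 13.3194 kN·m.

M ≈ 13.3 kN·m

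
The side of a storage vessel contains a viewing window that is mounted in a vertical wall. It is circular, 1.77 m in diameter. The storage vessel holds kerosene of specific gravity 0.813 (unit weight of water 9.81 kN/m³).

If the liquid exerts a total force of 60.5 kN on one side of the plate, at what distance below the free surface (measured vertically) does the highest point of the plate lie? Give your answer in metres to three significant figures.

γ = 0.813 × 9.81 = 7.97553 kN/m³.
A = π(0.885)² = 2.46057 m².
From F = γ·h_c·A, the centroid depth is h_c = 60.5/(7.97553 × 2.46057) = 3.0829 m.
The centroid is at the centre, 0.885 m below the top of the plate, so the highest point sits at h_top = 3.0829 − 0.885 = 2.1979 m below the surface.

d_top ≈ 2.20 m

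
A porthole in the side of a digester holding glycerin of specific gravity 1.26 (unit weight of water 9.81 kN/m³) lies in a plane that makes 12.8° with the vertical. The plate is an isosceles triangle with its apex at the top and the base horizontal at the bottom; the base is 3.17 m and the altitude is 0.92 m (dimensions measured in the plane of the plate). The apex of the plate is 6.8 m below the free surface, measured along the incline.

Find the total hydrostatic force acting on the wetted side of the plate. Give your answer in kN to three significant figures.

F ≈ 130 kN

γ = 1.26 × 9.81 = 12.3606 kN/m³.
The plate makes 12.8° with the vertical, i.e. θ = 90° − 12.8° = 77.2° to the horizontal. Measuring y along the incline from the free-surface line, vertical depth h = y·sinθ with sinθ = 0.975149.
With the apex up, the centroid sits 2h/3 = 2 × 0.92/3 = 0.613333 m below the apex, so y_c = 6.8 + 0.613333 = 7.41333 m and h_c = 7.41333 × 0.975149 = 7.2291 m.
A = ½ × 3.17 × 0.92 = 1.4582 m².
Resultant F = γ·h_c·A = 12.3606 × 7.2291 × 1.4582 = 130.299 kN.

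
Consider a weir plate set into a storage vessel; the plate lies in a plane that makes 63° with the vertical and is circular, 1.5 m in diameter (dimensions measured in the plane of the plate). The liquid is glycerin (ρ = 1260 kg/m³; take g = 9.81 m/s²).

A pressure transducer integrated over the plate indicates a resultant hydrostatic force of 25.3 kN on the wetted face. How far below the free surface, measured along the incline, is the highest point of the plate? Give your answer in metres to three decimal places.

γ = ρg = 1260 × 9.81 / 1000 = 12.3606 kN/m³.
A = π(0.75)² = 1.76715 m².
From F = γ·h_c·A, the centroid depth is h_c = 25.3/(12.3606 × 1.76715) = 1.15826 m.
The plate makes 63° with the vertical, i.e. θ = 90° − 63° = 27° to the horizontal. Measuring y along the incline from the free-surface line, vertical depth h = y·sinθ with sinθ = 0.453990.
Along the incline, y_c = h_c/sinθ = 1.15826/0.453990 = 2.55129 m.
The centroid is at the centre, 0.75 m below the top of the plate, so the highest point sits at y_top = 2.55129 − 0.75 = 1.80129 m along the incline.

y_top ≈ 1.801 m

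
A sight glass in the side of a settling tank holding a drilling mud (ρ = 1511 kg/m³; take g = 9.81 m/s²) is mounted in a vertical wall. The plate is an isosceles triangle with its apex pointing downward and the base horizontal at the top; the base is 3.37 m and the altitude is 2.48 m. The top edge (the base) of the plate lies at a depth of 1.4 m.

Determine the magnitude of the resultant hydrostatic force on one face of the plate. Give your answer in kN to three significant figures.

F ≈ 138 kN

γ = ρg = 1511 × 9.81 / 1000 = 14.82291 kN/m³.
With the apex down, the centroid sits h/3 = 2.48/3 = 0.826667 m below the base (the top edge), so the centroid depth is h_c = 1.4 + 0.826667 = 2.22667 m.
A = ½ × 3.37 × 2.48 = 4.1788 m².
Resultant F = γ·h_c·A = 14.82291 × 2.22667 × 4.1788 = 137.924 kN.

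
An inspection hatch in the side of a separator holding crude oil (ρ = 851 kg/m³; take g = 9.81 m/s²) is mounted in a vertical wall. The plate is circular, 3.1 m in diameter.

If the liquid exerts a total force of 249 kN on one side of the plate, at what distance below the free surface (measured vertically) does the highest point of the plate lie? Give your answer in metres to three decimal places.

d_top ≈ 2.402 m

γ = ρg = 851 × 9.81 / 1000 = 8.34831 kN/m³.
A = π(1.55)² = 7.54768 m².
From F = γ·h_c·A, the centroid depth is h_c = 249/(8.34831 × 7.54768) = 3.95173 m.
The centroid is at the centre, 1.55 m below the top of the plate, so the highest point sits at h_top = 3.95173 − 1.55 = 2.40173 m below the surface.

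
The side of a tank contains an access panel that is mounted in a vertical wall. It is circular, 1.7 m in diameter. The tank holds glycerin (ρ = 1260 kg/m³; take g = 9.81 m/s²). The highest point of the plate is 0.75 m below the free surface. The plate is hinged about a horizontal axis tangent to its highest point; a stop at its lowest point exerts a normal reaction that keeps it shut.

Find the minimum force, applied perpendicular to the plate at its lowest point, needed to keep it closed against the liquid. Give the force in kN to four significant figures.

P ≈ 25.43 kN

γ = ρg = 1260 × 9.81 / 1000 = 12.3606 kN/m³.
The centroid is at the centre, 0.85 m below the top of the plate, so the centroid depth is h_c = 0.75 + 0.85 = 1.6 m.
A = π(0.85)² = 2.2698 m².
Resultant F = γ·h_c·A = 12.3606 × 1.6 × 2.2698 = 44.8897 kN.
I_c = πr⁴/4 = π × 0.85⁴/4 = 0.409983 m⁴.
Centre of pressure: y_p = y_c + I_c/(y_c·A) = 1.6 + 0.409983/(1.6 × 2.2698) = 1.6 + 0.112891 = 1.71289 m along the plane.
The resultant acts 0.85 + 0.112891 = 0.962891 m (along the plate) below the hinge at the top edge, so the moment about the hinge is M = F × 0.962891 = 44.8897 × 0.962891 = 43.2239 kN·m.
A normal force at the bottom, 1.7 m from the hinge, must supply this moment: P = 43.2239/1.7 = 25.4258 kN.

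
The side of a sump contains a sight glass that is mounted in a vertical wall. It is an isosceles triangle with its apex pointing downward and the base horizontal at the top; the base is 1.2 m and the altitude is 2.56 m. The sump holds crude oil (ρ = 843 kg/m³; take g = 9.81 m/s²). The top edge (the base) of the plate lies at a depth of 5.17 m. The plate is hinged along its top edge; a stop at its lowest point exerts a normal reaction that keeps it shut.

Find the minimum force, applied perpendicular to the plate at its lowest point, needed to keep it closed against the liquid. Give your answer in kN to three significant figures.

P ≈ 27.3 kN

γ = ρg = 843 × 9.81 / 1000 = 8.26983 kN/m³.
With the apex down, the centroid sits h/3 = 2.56/3 = 0.853333 m below the base (the top edge), so the centroid depth is h_c = 5.17 + 0.853333 = 6.02333 m.
A = ½ × 1.2 × 2.56 = 1.536 m².
Resultant F = γ·h_c·A = 8.26983 × 6.02333 × 1.536 = 76.5111 kN.
I_c = b·h³/36 = 1.2 × 2.56³/36 = 0.559241 m⁴.
Centre of pressure: y_p = y_c + I_c/(y_c·A) = 6.02333 + 0.559241/(6.02333 × 1.536) = 6.02333 + 0.0604465 = 6.08378 m along the plane.
The resultant acts 0.853333 + 0.0604465 = 0.913779 m (along the plate) below the hinge at the top edge, so the moment about the hinge is M = F × 0.913779 = 76.5111 × 0.913779 = 69.9142 kN·m.
A normal force at the bottom, 2.56 m from the hinge, must supply this moment: P = 69.9142/2.56 = 27.3102 kN.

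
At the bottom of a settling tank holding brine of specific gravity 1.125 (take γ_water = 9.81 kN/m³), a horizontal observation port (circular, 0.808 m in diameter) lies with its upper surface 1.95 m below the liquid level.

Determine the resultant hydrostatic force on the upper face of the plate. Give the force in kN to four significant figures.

γ = 1.125 × 9.81 = 11.03625 kN/m³.
The plate is horizontal, so pressure is uniform at p = γ·h = 11.03625 × 1.95 = 21.5207 kN/m².
A = π(0.404)² = 0.512758 m².
F = p·A = 21.5207 × 0.512758 = 11.0349 kN.

F ≈ 11.03 kN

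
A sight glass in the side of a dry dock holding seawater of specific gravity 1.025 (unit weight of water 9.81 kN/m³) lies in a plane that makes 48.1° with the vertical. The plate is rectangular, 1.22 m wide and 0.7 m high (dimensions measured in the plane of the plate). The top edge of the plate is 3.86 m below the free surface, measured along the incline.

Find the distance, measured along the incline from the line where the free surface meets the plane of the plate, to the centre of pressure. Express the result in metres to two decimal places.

γ = 1.025 × 9.81 = 10.05525 kN/m³.
The plate makes 48.1° with the vertical, i.e. θ = 90° − 48.1° = 41.9° to the horizontal. Measuring y along the incline from the free-surface line, vertical depth h = y·sinθ with sinθ = 0.667833.
The centroid lies 0.7/2 = 0.35 m below the top edge, so y_c = 3.86 + 0.35 = 4.21 m and h_c = 4.21 × 0.667833 = 2.81158 m.
A = 1.22 × 0.7 = 0.854 m².
Resultant F = γ·h_c·A = 10.05525 × 2.81158 × 0.854 = 24.1436 kN.
I_c = b·h³/12 = 1.22 × 0.7³/12 = 0.0348717 m⁴.
Centre of pressure: y_p = y_c + I_c/(y_c·A) = 4.21 + 0.0348717/(4.21 × 0.854) = 4.21 + 0.00969914 = 4.2197 m along the plane.

y_p = 4.22 m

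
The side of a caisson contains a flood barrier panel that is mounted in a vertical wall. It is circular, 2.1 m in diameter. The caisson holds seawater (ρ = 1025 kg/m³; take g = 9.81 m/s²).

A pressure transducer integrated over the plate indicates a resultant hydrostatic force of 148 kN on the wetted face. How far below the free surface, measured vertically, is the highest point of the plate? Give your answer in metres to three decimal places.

γ = ρg = 1025 × 9.81 / 1000 = 10.05525 kN/m³.
A = π(1.05)² = 3.46361 m².
From F = γ·h_c·A, the centroid depth is h_c = 148/(10.05525 × 3.46361) = 4.24952 m.
The centroid is at the centre, 1.05 m below the top of the plate, so the highest point sits at h_top = 4.24952 − 1.05 = 3.19952 m below the surface.

d_top ≈ 3.200 m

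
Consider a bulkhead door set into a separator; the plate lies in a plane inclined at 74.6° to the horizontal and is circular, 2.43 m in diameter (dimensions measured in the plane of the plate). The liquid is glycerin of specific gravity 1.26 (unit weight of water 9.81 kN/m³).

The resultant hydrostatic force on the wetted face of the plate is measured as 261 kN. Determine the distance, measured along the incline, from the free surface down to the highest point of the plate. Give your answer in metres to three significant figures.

y_top ≈ 3.51 m

γ = 1.26 × 9.81 = 12.3606 kN/m³.
A = π(1.215)² = 4.6377 m².
From F = γ·h_c·A, the centroid depth is h_c = 261/(12.3606 × 4.6377) = 4.55301 m.
Let θ = 74.6° be the plate's angle to the horizontal; measure y along the incline from where the plane meets the free surface. Vertical depth h = y·sinθ with sinθ = 0.964095.
Along the incline, y_c = h_c/sinθ = 4.55301/0.964095 = 4.72257 m.
The centroid is at the centre, 1.215 m below the top of the plate, so the highest point sits at y_top = 4.72257 − 1.215 = 3.50757 m along the incline.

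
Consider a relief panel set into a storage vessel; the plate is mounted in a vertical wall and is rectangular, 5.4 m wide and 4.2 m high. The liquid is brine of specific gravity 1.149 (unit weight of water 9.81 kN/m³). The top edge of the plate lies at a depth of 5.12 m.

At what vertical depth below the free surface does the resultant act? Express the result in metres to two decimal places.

γ = 1.149 × 9.81 = 11.27169 kN/m³.
The centroid lies 4.2/2 = 2.1 m below the top edge, so the centroid depth is h_c = 5.12 + 2.1 = 7.22 m.
A = 5.4 × 4.2 = 22.68 m².
Resultant F = γ·h_c·A = 11.27169 × 7.22 × 22.68 = 1845.73 kN.
I_c = b·h³/12 = 5.4 × 4.2³/12 = 33.3396 m⁴.
Centre of pressure: y_p = y_c + I_c/(y_c·A) = 7.22 + 33.3396/(7.22 × 22.68) = 7.22 + 0.203601 = 7.4236 m along the plane.

h_p = 7.42 m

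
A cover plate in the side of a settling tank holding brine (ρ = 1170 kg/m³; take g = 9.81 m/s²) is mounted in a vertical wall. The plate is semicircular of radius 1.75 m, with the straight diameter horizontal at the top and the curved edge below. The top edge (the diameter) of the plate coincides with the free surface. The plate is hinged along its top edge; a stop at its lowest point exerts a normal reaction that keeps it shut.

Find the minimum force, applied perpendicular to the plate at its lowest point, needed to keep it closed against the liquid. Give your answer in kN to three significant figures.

γ = ρg = 1170 × 9.81 / 1000 = 11.4777 kN/m³.
The centroid of a semicircle lies 4r/(3π) = 0.742723 m from the diameter, here below the top edge, so the centroid depth is h_c = 0.742723 m.
A = πr²/2 = π × 1.75²/2 = 4.81056 m².
Resultant F = γ·h_c·A = 11.4777 × 0.742723 × 4.81056 = 41.0088 kN.
I_c = (π/8 − 8/(9π))·r⁴ = 0.109757 × 1.75⁴ = 1.0294 m⁴.
Centre of pressure: y_p = y_c + I_c/(y_c·A) = 0.742723 + 1.0294/(0.742723 × 4.81056) = 0.742723 + 0.288112 = 1.03083 m along the plane.
The resultant acts 0.742723 + 0.288112 = 1.03083 m (along the plate) below the hinge at the top edge, so the moment about the hinge is M = F × 1.03083 = 41.0088 × 1.03083 = 42.2731 kN·m.
A normal force at the bottom, 1.75 m from the hinge, must supply this moment: P = 42.2731/1.75 = 24.1561 kN.

P ≈ 24.2 kN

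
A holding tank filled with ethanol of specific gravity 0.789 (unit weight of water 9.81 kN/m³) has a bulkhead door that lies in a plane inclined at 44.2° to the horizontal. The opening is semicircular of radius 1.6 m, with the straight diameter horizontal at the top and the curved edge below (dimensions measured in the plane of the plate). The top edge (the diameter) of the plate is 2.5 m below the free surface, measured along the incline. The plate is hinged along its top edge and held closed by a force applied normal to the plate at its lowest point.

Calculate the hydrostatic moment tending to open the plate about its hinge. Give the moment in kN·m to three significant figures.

γ = 0.789 × 9.81 = 7.74009 kN/m³.
Let θ = 44.2° be the plate's angle to the horizontal; measure y along the incline from where the plane meets the free surface. Vertical depth h = y·sinθ with sinθ = 0.697165.
The centroid of a semicircle lies 4r/(3π) = 0.679061 m from the diameter, here below the top edge, so y_c = 2.5 + 0.679061 = 3.17906 m and h_c = 3.17906 × 0.697165 = 2.21633 m.
A = πr²/2 = π × 1.6²/2 = 4.02124 m².
Resultant F = γ·h_c·A = 7.74009 × 2.21633 × 4.02124 = 68.9827 kN.
I_c = (π/8 − 8/(9π))·r⁴ = 0.109757 × 1.6⁴ = 0.719303 m⁴.
Centre of pressure: y_p = y_c + I_c/(y_c·A) = 3.17906 + 0.719303/(3.17906 × 4.02124) = 3.17906 + 0.0562669 = 3.23533 m along the plane.
The resultant acts 0.679061 + 0.0562669 = 0.735328 m (along the plate) below the hinge at the top edge, so the moment about the hinge is M = F × 0.735328 = 68.9827 × 0.735328 = 50.7249 kN·m.

M ≈ 50.7 kN·m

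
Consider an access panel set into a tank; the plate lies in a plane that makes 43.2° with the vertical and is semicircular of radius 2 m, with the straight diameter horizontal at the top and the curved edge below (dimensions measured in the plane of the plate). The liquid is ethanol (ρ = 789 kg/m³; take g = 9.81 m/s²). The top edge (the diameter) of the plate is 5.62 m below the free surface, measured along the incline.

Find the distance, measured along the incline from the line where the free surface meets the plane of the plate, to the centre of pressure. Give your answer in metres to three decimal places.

y_p = 6.512 m

γ = ρg = 789 × 9.81 / 1000 = 7.74009 kN/m³.
The plate makes 43.2° with the vertical, i.e. θ = 90° − 43.2° = 46.8° to the horizontal. Measuring y along the incline from the free-surface line, vertical depth h = y·sinθ with sinθ = 0.728969.
The centroid of a semicircle lies 4r/(3π) = 0.848826 m from the diameter, here below the top edge, so y_c = 5.62 + 0.848826 = 6.46883 m and h_c = 6.46883 × 0.728969 = 4.71558 m.
A = πr²/2 = π × 2²/2 = 6.28319 m².
Resultant F = γ·h_c·A = 7.74009 × 4.71558 × 6.28319 = 229.33 kN.
I_c = (π/8 − 8/(9π))·r⁴ = 0.109757 × 2⁴ = 1.75611 m⁴.
Centre of pressure: y_p = y_c + I_c/(y_c·A) = 6.46883 + 1.75611/(6.46883 × 6.28319) = 6.46883 + 0.0432062 = 6.51204 m along the plane.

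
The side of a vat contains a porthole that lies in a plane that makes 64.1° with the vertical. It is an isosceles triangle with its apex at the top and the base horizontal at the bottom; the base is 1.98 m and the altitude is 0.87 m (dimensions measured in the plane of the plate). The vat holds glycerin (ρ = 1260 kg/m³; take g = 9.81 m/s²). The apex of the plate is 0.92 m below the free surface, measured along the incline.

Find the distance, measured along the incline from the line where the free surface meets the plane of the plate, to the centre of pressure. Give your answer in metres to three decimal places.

y_p = 1.528 m

γ = ρg = 1260 × 9.81 / 1000 = 12.3606 kN/m³.
The plate makes 64.1° with the vertical, i.e. θ = 90° − 64.1° = 25.9° to the horizontal. Measuring y along the incline from the free-surface line, vertical depth h = y·sinθ with sinθ = 0.436802.
With the apex up, the centroid sits 2h/3 = 2 × 0.87/3 = 0.58 m below the apex, so y_c = 0.92 + 0.58 = 1.5 m and h_c = 1.5 × 0.436802 = 0.655203 m.
A = ½ × 1.98 × 0.87 = 0.8613 m².
Resultant F = γ·h_c·A = 12.3606 × 0.655203 × 0.8613 = 6.97541 kN.
I_c = b·h³/36 = 1.98 × 0.87³/36 = 0.0362177 m⁴.
Centre of pressure: y_p = y_c + I_c/(y_c·A) = 1.5 + 0.0362177/(1.5 × 0.8613) = 1.5 + 0.0280334 = 1.52803 m along the plane.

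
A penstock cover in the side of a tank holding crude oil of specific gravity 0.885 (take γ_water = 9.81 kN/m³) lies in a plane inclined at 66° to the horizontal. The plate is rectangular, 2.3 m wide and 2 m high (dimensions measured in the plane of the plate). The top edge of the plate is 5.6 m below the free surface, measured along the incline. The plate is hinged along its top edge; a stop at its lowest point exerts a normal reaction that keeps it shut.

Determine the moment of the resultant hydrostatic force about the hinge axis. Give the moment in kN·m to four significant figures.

M ≈ 253.0 kN·m

γ = 0.885 × 9.81 = 8.68185 kN/m³.
Let θ = 66° be the plate's angle to the horizontal; measure y along the incline from where the plane meets the free surface. Vertical depth h = y·sinθ with sinθ = 0.913545.
The centroid lies 2/2 = 1 m below the top edge, so y_c = 5.6 + 1 = 6.6 m and h_c = 6.6 × 0.913545 = 6.0294 m.
A = 2.3 × 2 = 4.6 m².
Resultant F = γ·h_c·A = 8.68185 × 6.0294 × 4.6 = 240.793 kN.
I_c = b·h³/12 = 2.3 × 2³/12 = 1.53333 m⁴.
Centre of pressure: y_p = y_c + I_c/(y_c·A) = 6.6 + 1.53333/(6.6 × 4.6) = 6.6 + 0.0505049 = 6.6505 m along the plane.
The resultant acts 1 + 0.0505049 = 1.0505 m (along the plate) below the hinge at the top edge, so the moment about the hinge is M = F × 1.0505 = 240.793 × 1.0505 = 252.953 kN·m.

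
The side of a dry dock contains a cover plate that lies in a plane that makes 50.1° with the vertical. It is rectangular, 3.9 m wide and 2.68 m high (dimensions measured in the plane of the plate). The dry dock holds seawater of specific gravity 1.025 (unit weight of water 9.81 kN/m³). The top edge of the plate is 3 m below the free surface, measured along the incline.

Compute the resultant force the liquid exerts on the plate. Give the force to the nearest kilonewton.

γ = 1.025 × 9.81 = 10.05525 kN/m³.
The plate makes 50.1° with the vertical, i.e. θ = 90° − 50.1° = 39.9° to the horizontal. Measuring y along the incline from the free-surface line, vertical depth h = y·sinθ with sinθ = 0.641450.
The centroid lies 2.68/2 = 1.34 m below the top edge, so y_c = 3 + 1.34 = 4.34 m and h_c = 4.34 × 0.641450 = 2.78389 m.
A = 3.9 × 2.68 = 10.452 m².
Resultant F = γ·h_c·A = 10.05525 × 2.78389 × 10.452 = 292.58 kN.

F ≈ 293 kN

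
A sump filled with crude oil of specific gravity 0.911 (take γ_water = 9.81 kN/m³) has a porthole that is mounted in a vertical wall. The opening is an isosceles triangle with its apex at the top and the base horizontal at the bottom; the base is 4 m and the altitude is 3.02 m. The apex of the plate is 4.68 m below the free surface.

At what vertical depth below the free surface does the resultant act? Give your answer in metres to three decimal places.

γ = 0.911 × 9.81 = 8.93691 kN/m³.
With the apex up, the centroid sits 2h/3 = 2 × 3.02/3 = 2.01333 m below the apex, so the centroid depth is h_c = 4.68 + 2.01333 = 6.69333 m.
A = ½ × 4 × 3.02 = 6.04 m².
Resultant F = γ·h_c·A = 8.93691 × 6.69333 × 6.04 = 361.299 kN.
I_c = b·h³/36 = 4 × 3.02³/36 = 3.0604 m⁴.
Centre of pressure: y_p = y_c + I_c/(y_c·A) = 6.69333 + 3.0604/(6.69333 × 6.04) = 6.69333 + 0.0757005 = 6.76903 m along the plane.

h_p = 6.769 m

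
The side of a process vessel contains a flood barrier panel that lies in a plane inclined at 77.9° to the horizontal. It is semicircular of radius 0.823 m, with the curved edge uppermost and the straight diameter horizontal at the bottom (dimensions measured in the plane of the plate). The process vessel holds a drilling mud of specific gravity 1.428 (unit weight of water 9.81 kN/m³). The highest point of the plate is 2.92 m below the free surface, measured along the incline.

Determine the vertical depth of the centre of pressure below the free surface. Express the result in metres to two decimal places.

h_p = 3.33 m

γ = 1.428 × 9.81 = 14.00868 kN/m³.
Let θ = 77.9° be the plate's angle to the horizontal; measure y along the incline from where the plane meets the free surface. Vertical depth h = y·sinθ with sinθ = 0.977783.
The centroid lies 4r/(3π) = 0.349292 m above the diameter, so r − 4r/(3π) = 0.823 − 0.349292 = 0.473708 m below the topmost point, so y_c = 2.92 + 0.473708 = 3.39371 m and h_c = 3.39371 × 0.977783 = 3.31831 m.
A = πr²/2 = π × 0.823²/2 = 1.06395 m².
Resultant F = γ·h_c·A = 14.00868 × 3.31831 × 1.06395 = 49.4579 kN.
I_c = (π/8 − 8/(9π))·r⁴ = 0.109757 × 0.823⁴ = 0.0503537 m⁴.
Centre of pressure: y_p = y_c + I_c/(y_c·A) = 3.39371 + 0.0503537/(3.39371 × 1.06395) = 3.39371 + 0.0139455 = 3.40766 m along the plane.
Vertically, h_p = y_p·sinθ = 3.40766 × 0.977783 = 3.33195 m.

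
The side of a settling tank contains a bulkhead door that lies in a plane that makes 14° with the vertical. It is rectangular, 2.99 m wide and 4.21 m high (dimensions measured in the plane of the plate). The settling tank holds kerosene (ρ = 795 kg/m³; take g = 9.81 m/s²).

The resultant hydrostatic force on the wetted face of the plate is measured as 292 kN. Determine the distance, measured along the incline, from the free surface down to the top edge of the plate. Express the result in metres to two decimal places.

y_top ≈ 0.96 m

γ = ρg = 795 × 9.81 / 1000 = 7.79895 kN/m³.
A = 2.99 × 4.21 = 12.5879 m².
From F = γ·h_c·A, the centroid depth is h_c = 292/(7.79895 × 12.5879) = 2.97436 m.
The plate makes 14° with the vertical, i.e. θ = 90° − 14° = 76° to the horizontal. Measuring y along the incline from the free-surface line, vertical depth h = y·sinθ with sinθ = 0.970296.
Along the incline, y_c = h_c/sinθ = 2.97436/0.970296 = 3.06542 m.
The centroid lies 4.21/2 = 2.105 m below the top edge, so the top edge sits at y_top = 3.06542 − 2.105 = 0.96042 m along the incline.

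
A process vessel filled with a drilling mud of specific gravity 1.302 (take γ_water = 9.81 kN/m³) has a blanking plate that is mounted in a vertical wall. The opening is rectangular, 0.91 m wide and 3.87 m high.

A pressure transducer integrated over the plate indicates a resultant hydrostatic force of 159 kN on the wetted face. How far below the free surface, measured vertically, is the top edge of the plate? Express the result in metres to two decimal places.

γ = 1.302 × 9.81 = 12.77262 kN/m³.
A = 0.91 × 3.87 = 3.5217 m².
From F = γ·h_c·A, the centroid depth is h_c = 159/(12.77262 × 3.5217) = 3.5348 m.
The centroid lies 3.87/2 = 1.935 m below the top edge, so the top edge sits at h_top = 3.5348 − 1.935 = 1.5998 m below the surface.

d_top ≈ 1.60 m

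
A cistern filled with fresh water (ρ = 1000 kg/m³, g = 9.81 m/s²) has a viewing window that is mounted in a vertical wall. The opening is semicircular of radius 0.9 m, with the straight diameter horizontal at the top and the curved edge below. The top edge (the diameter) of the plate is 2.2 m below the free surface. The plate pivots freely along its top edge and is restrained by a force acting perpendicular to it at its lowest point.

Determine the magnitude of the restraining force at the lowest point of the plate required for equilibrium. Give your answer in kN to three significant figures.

γ = ρg = 1000 × 9.81 = 9810 N/m³ = 9.81 kN/m³.
The centroid of a semicircle lies 4r/(3π) = 0.381972 m from the diameter, here below the top edge, so the centroid depth is h_c = 2.2 + 0.381972 = 2.58197 m.
A = πr²/2 = π × 0.9²/2 = 1.27235 m².
Resultant F = γ·h_c·A = 9.81 × 2.58197 × 1.27235 = 32.2275 kN.
I_c = (π/8 − 8/(9π))·r⁴ = 0.109757 × 0.9⁴ = 0.0720116 m⁴.
Centre of pressure: y_p = y_c + I_c/(y_c·A) = 2.58197 + 0.0720116/(2.58197 × 1.27235) = 2.58197 + 0.0219202 = 2.60389 m along the plane.
The resultant acts 0.381972 + 0.0219202 = 0.403892 m (along the plate) below the hinge at the top edge, so the moment about the hinge is M = F × 0.403892 = 32.2275 × 0.403892 = 13.0164 kN·m.
A normal force at the bottom, 0.9 m from the hinge, must supply this moment: P = 13.0164/0.9 = 14.4627 kN.

P ≈ 14.5 kN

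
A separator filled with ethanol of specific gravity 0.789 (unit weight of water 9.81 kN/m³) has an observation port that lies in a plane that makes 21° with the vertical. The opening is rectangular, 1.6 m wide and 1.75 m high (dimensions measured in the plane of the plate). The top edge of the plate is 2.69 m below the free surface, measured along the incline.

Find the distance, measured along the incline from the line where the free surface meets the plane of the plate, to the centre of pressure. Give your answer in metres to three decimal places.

y_p = 3.637 m

γ = 0.789 × 9.81 = 7.74009 kN/m³.
The plate makes 21° with the vertical, i.e. θ = 90° − 21° = 69° to the horizontal. Measuring y along the incline from the free-surface line, vertical depth h = y·sinθ with sinθ = 0.933580.
The centroid lies 1.75/2 = 0.875 m below the top edge, so y_c = 2.69 + 0.875 = 3.565 m and h_c = 3.565 × 0.933580 = 3.32821 m.
A = 1.6 × 1.75 = 2.8 m².
Resultant F = γ·h_c·A = 7.74009 × 3.32821 × 2.8 = 72.1298 kN.
I_c = b·h³/12 = 1.6 × 1.75³/12 = 0.714583 m⁴.
Centre of pressure: y_p = y_c + I_c/(y_c·A) = 3.565 + 0.714583/(3.565 × 2.8) = 3.565 + 0.0715872 = 3.63659 m along the plane.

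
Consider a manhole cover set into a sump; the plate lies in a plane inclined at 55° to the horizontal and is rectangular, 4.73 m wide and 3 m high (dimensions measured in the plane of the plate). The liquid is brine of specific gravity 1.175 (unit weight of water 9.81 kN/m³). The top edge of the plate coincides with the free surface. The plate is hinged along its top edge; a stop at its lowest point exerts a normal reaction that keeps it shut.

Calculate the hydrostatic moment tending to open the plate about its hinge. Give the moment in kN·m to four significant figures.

M ≈ 402.0 kN·m

γ = 1.175 × 9.81 = 11.52675 kN/m³.
Let θ = 55° be the plate's angle to the horizontal; measure y along the incline from where the plane meets the free surface. Vertical depth h = y·sinθ with sinθ = 0.819152.
The centroid lies 3/2 = 1.5 m below the top edge, so y_c = 1.5 m and h_c = 1.5 × 0.819152 = 1.22873 m.
A = 4.73 × 3 = 14.19 m².
Resultant F = γ·h_c·A = 11.52675 × 1.22873 × 14.19 = 200.977 kN.
I_c = b·h³/12 = 4.73 × 3³/12 = 10.6425 m⁴.
Centre of pressure: y_p = y_c + I_c/(y_c·A) = 1.5 + 10.6425/(1.5 × 14.19) = 1.5 + 0.5 = 2 m along the plane.
The resultant acts 1.5 + 0.5 = 2 m (along the plate) below the hinge at the top edge, so the moment about the hinge is M = F × 2 = 200.977 × 2 = 401.954 kN·m.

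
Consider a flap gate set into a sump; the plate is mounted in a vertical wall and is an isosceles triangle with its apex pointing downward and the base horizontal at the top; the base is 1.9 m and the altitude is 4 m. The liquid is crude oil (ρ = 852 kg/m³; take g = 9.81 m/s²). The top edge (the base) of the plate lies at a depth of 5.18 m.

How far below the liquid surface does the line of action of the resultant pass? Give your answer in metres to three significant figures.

γ = ρg = 852 × 9.81 / 1000 = 8.35812 kN/m³.
With the apex down, the centroid sits h/3 = 4/3 = 1.33333 m below the base (the top edge), so the centroid depth is h_c = 5.18 + 1.33333 = 6.51333 m.
A = ½ × 1.9 × 4 = 3.8 m².
Resultant F = γ·h_c·A = 8.35812 × 6.51333 × 3.8 = 206.869 kN.
I_c = b·h³/36 = 1.9 × 4³/36 = 3.37778 m⁴.
Centre of pressure: y_p = y_c + I_c/(y_c·A) = 6.51333 + 3.37778/(6.51333 × 3.8) = 6.51333 + 0.136472 = 6.6498 m along the plane.

h_p = 6.65 m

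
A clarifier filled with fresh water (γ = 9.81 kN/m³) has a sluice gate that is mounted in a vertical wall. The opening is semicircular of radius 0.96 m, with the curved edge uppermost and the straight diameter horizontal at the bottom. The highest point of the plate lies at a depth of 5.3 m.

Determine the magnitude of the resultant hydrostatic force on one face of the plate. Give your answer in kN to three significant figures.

γ = 9.81 kN/m³.
The centroid lies 4r/(3π) = 0.407437 m above the diameter, so r − 4r/(3π) = 0.96 − 0.407437 = 0.552563 m below the topmost point, so the centroid depth is h_c = 5.3 + 0.552563 = 5.85256 m.
A = πr²/2 = π × 0.96²/2 = 1.44765 m².
Resultant F = γ·h_c·A = 9.81 × 5.85256 × 1.44765 = 83.1148 kN.

F ≈ 83.1 kN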